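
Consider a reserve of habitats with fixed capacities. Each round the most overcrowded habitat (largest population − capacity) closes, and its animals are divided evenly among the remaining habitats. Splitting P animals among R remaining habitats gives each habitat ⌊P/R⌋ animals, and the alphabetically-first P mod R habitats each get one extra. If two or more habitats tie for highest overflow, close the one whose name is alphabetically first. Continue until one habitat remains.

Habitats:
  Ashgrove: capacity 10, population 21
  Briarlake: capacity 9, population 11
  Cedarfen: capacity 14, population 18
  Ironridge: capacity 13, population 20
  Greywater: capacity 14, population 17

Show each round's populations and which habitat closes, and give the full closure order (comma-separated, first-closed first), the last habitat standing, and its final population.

Closure order: Ashgrove, Ironridge, Briarlake, Cedarfen
Last habitat: Greywater with 87 animals

Round 1: Ashgrove=21 Briarlake=11 Cedarfen=18 Greywater=17 Ironridge=20 → close Ashgrove (overflow 11)
  21÷4 = 5 each, +1 to first 1
Round 2: Briarlake=17 Cedarfen=23 Greywater=22 Ironridge=25 → close Ironridge (overflow 12)
  25÷3 = 8 each, +1 to first 1
Round 3: Briarlake=26 Cedarfen=31 Greywater=30 → close Briarlake (overflow 17)
  26÷2 = 13 each, +1 to first 0
Round 4: Cedarfen=44 Greywater=43 → close Cedarfen (overflow 30)
  44÷1 = 44 each, +1 to first 0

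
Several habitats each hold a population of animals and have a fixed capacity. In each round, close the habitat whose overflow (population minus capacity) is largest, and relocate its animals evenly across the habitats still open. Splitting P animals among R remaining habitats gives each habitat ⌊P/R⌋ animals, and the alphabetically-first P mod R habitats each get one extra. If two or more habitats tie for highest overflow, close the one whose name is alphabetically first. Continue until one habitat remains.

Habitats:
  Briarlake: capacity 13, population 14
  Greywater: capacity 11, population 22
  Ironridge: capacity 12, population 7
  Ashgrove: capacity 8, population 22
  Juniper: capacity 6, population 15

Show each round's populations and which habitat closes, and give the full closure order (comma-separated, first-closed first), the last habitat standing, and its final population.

Closure order: Ashgrove, Greywater, Juniper, Briarlake
Last habitat: Ironridge with 80 animals

Round 1: Ashgrove=22 Briarlake=14 Greywater=22 Ironridge=7 Juniper=15 → close Ashgrove (overflow 14)
  22÷4 = 5 each, +1 to first 2
Round 2: Briarlake=20 Greywater=28 Ironridge=12 Juniper=20 → close Greywater (overflow 17)
  28÷3 = 9 each, +1 to first 1
Round 3: Briarlake=30 Ironridge=21 Juniper=29 → close Juniper (overflow 23)
  29÷2 = 14 each, +1 to first 1
Round 4: Briarlake=45 Ironridge=35 → close Briarlake (overflow 32)
  45÷1 = 45 each, +1 to first 0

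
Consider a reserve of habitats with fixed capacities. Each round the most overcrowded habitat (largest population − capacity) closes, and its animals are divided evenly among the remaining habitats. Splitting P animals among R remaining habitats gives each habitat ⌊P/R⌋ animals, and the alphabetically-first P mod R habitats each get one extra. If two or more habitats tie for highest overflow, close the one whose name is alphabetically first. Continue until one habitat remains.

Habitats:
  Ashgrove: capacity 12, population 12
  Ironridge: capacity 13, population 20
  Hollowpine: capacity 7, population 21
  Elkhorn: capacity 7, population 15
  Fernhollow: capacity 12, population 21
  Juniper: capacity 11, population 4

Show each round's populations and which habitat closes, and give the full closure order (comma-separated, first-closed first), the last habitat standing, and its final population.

Closure order: Hollowpine, Fernhollow, Elkhorn, Ironridge, Ashgrove
Last habitat: Juniper with 93 animals

Round 1: Ashgrove=12 Elkhorn=15 Fernhollow=21 Hollowpine=21 Ironridge=20 Juniper=4 → close Hollowpine (overflow 14)
  21÷5 = 4 each, +1 to first 1
Round 2: Ashgrove=17 Elkhorn=19 Fernhollow=25 Ironridge=24 Juniper=8 → close Fernhollow (overflow 13)
  25÷4 = 6 each, +1 to first 1
Round 3: Ashgrove=24 Elkhorn=25 Ironridge=30 Juniper=14 → close Elkhorn (overflow 18)
  25÷3 = 8 each, +1 to first 1
Round 4: Ashgrove=33 Ironridge=38 Juniper=22 → close Ironridge (overflow 25)
  38÷2 = 19 each, +1 to first 0
Round 5: Ashgrove=52 Juniper=41 → close Ashgrove (overflow 40)
  52÷1 = 52 each, +1 to first 0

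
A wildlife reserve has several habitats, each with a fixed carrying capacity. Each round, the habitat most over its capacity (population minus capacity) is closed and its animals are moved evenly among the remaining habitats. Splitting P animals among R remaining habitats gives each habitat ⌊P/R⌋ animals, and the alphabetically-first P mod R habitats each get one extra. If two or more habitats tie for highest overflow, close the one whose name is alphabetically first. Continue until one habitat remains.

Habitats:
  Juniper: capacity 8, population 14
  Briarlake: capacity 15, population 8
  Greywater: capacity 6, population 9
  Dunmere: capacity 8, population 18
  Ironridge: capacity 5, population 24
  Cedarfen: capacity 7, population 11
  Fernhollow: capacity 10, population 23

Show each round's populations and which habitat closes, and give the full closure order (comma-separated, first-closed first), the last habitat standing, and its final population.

Round 1: Briarlake=8 Cedarfen=11 Dunmere=18 Fernhollow=23 Greywater=9 Ironridge=24 Juniper=14 → close Ironridge (overflow 19)
  24÷6 = 4 each, +1 to first 0
Round 2: Briarlake=12 Cedarfen=15 Dunmere=22 Fernhollow=27 Greywater=13 Juniper=18 → close Fernhollow (overflow 17)
  27÷5 = 5 each, +1 to first 2
Round 3: Briarlake=18 Cedarfen=21 Dunmere=27 Greywater=18 Juniper=23 → close Dunmere (overflow 19)
  27÷4 = 6 each, +1 to first 3
Round 4: Briarlake=25 Cedarfen=28 Greywater=25 Juniper=29 → close Cedarfen (overflow 21)
  28÷3 = 9 each, +1 to first 1
Round 5: Briarlake=35 Greywater=34 Juniper=38 → close Juniper (overflow 30)
  38÷2 = 19 each, +1 to first 0
Round 6: Briarlake=54 Greywater=53 → close Greywater (overflow 47)
  53÷1 = 53 each, +1 to first 0

Closure order: Ironridge, Fernhollow, Dunmere, Cedarfen, Juniper, Greywater
Last habitat: Briarlake with 107 animals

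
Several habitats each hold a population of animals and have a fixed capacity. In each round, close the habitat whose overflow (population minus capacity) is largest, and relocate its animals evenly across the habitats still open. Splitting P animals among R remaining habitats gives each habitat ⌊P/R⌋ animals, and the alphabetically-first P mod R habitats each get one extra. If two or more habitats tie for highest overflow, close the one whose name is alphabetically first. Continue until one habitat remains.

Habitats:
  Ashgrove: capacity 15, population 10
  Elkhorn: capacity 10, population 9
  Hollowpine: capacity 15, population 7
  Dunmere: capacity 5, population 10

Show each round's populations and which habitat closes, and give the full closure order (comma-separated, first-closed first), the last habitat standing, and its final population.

Round 1: Ashgrove=10 Dunmere=10 Elkhorn=9 Hollowpine=7 → close Dunmere (overflow 5)
  10÷3 = 3 each, +1 to first 1
Round 2: Ashgrove=14 Elkhorn=12 Hollowpine=10 → close Elkhorn (overflow 2)
  12÷2 = 6 each, +1 to first 0
Round 3: Ashgrove=20 Hollowpine=16 → close Ashgrove (overflow 5)
  20÷1 = 20 each, +1 to first 0

Closure order: Dunmere, Elkhorn, Ashgrove
Last habitat: Hollowpine with 36 animals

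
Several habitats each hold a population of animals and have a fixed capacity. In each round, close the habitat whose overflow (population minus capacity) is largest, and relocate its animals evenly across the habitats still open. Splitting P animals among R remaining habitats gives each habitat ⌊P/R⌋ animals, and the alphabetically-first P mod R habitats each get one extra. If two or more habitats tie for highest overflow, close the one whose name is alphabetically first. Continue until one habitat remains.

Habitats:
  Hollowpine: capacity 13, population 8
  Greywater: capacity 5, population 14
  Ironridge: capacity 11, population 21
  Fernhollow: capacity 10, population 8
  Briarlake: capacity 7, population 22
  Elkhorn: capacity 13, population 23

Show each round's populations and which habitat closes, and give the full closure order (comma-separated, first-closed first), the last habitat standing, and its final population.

Round 1: Briarlake=22 Elkhorn=23 Fernhollow=8 Greywater=14 Hollowpine=8 Ironridge=21 → close Briarlake (overflow 15)
  22÷5 = 4 each, +1 to first 2
Round 2: Elkhorn=28 Fernhollow=13 Greywater=18 Hollowpine=12 Ironridge=25 → close Elkhorn (overflow 15)
  28÷4 = 7 each, +1 to first 0
Round 3: Fernhollow=20 Greywater=25 Hollowpine=19 Ironridge=32 → close Ironridge (overflow 21)
  32÷3 = 10 each, +1 to first 2
Round 4: Fernhollow=31 Greywater=36 Hollowpine=29 → close Greywater (overflow 31)
  36÷2 = 18 each, +1 to first 0
Round 5: Fernhollow=49 Hollowpine=47 → close Fernhollow (overflow 39)
  49÷1 = 49 each, +1 to first 0

Closure order: Briarlake, Elkhorn, Ironridge, Greywater, Fernhollow
Last habitat: Hollowpine with 96 animals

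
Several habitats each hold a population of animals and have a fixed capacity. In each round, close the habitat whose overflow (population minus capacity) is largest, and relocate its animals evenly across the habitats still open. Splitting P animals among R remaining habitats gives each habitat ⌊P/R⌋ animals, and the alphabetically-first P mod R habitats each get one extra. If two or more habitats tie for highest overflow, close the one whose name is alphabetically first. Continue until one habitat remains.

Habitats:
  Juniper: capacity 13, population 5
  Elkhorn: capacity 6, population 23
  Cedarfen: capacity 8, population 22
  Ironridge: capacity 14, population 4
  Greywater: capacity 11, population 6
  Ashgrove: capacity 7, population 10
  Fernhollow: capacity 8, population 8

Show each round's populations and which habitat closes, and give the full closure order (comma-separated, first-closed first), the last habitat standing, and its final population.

Round 1: Ashgrove=10 Cedarfen=22 Elkhorn=23 Fernhollow=8 Greywater=6 Ironridge=4 Juniper=5 → close Elkhorn (overflow 17)
  23÷6 = 3 each, +1 to first 5
Round 2: Ashgrove=14 Cedarfen=26 Fernhollow=12 Greywater=10 Ironridge=8 Juniper=8 → close Cedarfen (overflow 18)
  26÷5 = 5 each, +1 to first 1
Round 3: Ashgrove=20 Fernhollow=17 Greywater=15 Ironridge=13 Juniper=13 → close Ashgrove (overflow 13)
  20÷4 = 5 each, +1 to first 0
Round 4: Fernhollow=22 Greywater=20 Ironridge=18 Juniper=18 → close Fernhollow (overflow 14)
  22÷3 = 7 each, +1 to first 1
Round 5: Greywater=28 Ironridge=25 Juniper=25 → close Greywater (overflow 17)
  28÷2 = 14 each, +1 to first 0
Round 6: Ironridge=39 Juniper=39 → close Juniper (overflow 26)
  39÷1 = 39 each, +1 to first 0

Closure order: Elkhorn, Cedarfen, Ashgrove, Fernhollow, Greywater, Juniper
Last habitat: Ironridge with 78 animals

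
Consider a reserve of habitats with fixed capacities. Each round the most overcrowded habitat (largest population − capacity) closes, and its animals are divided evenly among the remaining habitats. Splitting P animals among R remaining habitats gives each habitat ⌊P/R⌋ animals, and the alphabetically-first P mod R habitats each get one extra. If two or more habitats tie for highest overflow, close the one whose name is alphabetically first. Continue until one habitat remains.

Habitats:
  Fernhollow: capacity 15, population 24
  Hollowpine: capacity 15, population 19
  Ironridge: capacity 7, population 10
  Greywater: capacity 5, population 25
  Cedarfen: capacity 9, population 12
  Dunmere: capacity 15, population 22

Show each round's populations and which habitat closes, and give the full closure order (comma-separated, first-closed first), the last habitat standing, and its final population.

Closure order: Greywater, Fernhollow, Dunmere, Cedarfen, Hollowpine
Last habitat: Ironridge with 112 animals

Round 1: Cedarfen=12 Dunmere=22 Fernhollow=24 Greywater=25 Hollowpine=19 Ironridge=10 → close Greywater (overflow 20)
  25÷5 = 5 each, +1 to first 0
Round 2: Cedarfen=17 Dunmere=27 Fernhollow=29 Hollowpine=24 Ironridge=15 → close Fernhollow (overflow 14)
  29÷4 = 7 each, +1 to first 1
Round 3: Cedarfen=25 Dunmere=34 Hollowpine=31 Ironridge=22 → close Dunmere (overflow 19)
  34÷3 = 11 each, +1 to first 1
Round 4: Cedarfen=37 Hollowpine=42 Ironridge=33 → close Cedarfen (overflow 28)
  37÷2 = 18 each, +1 to first 1
Round 5: Hollowpine=61 Ironridge=51 → close Hollowpine (overflow 46)
  61÷1 = 61 each, +1 to first 0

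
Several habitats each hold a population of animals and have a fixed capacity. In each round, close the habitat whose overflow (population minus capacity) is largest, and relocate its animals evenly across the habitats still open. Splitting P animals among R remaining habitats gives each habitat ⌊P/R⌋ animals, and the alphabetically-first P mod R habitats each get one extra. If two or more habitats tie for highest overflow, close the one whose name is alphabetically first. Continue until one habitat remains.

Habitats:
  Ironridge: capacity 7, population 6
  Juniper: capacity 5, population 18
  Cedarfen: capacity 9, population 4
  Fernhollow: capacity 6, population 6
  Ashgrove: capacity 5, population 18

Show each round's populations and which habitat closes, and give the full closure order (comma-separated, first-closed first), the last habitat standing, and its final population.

Round 1: Ashgrove=18 Cedarfen=4 Fernhollow=6 Ironridge=6 Juniper=18 → close Ashgrove (overflow 13)
  18÷4 = 4 each, +1 to first 2
Round 2: Cedarfen=9 Fernhollow=11 Ironridge=10 Juniper=22 → close Juniper (overflow 17)
  22÷3 = 7 each, +1 to first 1
Round 3: Cedarfen=17 Fernhollow=18 Ironridge=17 → close Fernhollow (overflow 12)
  18÷2 = 9 each, +1 to first 0
Round 4: Cedarfen=26 Ironridge=26 → close Ironridge (overflow 19)
  26÷1 = 26 each, +1 to first 0

Closure order: Ashgrove, Juniper, Fernhollow, Ironridge
Last habitat: Cedarfen with 52 animals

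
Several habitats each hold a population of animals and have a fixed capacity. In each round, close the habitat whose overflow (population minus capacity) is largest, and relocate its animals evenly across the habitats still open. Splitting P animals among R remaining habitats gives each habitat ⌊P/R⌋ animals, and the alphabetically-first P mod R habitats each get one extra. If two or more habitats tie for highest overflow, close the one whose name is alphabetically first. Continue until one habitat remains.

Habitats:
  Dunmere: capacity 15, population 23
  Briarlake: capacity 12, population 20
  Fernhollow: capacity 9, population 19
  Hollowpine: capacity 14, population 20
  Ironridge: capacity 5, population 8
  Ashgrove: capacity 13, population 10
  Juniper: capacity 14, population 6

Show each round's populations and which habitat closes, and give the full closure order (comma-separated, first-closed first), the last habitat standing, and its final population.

Round 1: Ashgrove=10 Briarlake=20 Dunmere=23 Fernhollow=19 Hollowpine=20 Ironridge=8 Juniper=6 → close Fernhollow (overflow 10)
  19÷6 = 3 each, +1 to first 1
Round 2: Ashgrove=14 Briarlake=23 Dunmere=26 Hollowpine=23 Ironridge=11 Juniper=9 → close Briarlake (overflow 11)
  23÷5 = 4 each, +1 to first 3
Round 3: Ashgrove=19 Dunmere=31 Hollowpine=28 Ironridge=15 Juniper=13 → close Dunmere (overflow 16)
  31÷4 = 7 each, +1 to first 3
Round 4: Ashgrove=27 Hollowpine=36 Ironridge=23 Juniper=20 → close Hollowpine (overflow 22)
  36÷3 = 12 each, +1 to first 0
Round 5: Ashgrove=39 Ironridge=35 Juniper=32 → close Ironridge (overflow 30)
  35÷2 = 17 each, +1 to first 1
Round 6: Ashgrove=57 Juniper=49 → close Ashgrove (overflow 44)
  57÷1 = 57 each, +1 to first 0

Closure order: Fernhollow, Briarlake, Dunmere, Hollowpine, Ironridge, Ashgrove
Last habitat: Juniper with 106 animals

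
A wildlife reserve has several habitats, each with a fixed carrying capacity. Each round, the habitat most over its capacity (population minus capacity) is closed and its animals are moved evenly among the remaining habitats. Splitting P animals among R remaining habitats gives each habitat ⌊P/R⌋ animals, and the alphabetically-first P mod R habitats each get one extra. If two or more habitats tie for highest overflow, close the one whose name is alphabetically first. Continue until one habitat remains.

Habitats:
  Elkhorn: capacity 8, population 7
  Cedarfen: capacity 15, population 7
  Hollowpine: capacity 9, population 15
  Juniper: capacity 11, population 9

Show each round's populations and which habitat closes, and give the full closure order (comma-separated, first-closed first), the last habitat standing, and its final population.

Closure order: Hollowpine, Elkhorn, Juniper
Last habitat: Cedarfen with 38 animals

Round 1: Cedarfen=7 Elkhorn=7 Hollowpine=15 Juniper=9 → close Hollowpine (overflow 6)
  15÷3 = 5 each, +1 to first 0
Round 2: Cedarfen=12 Elkhorn=12 Juniper=14 → close Elkhorn (overflow 4)
  12÷2 = 6 each, +1 to first 0
Round 3: Cedarfen=18 Juniper=20 → close Juniper (overflow 9)
  20÷1 = 20 each, +1 to first 0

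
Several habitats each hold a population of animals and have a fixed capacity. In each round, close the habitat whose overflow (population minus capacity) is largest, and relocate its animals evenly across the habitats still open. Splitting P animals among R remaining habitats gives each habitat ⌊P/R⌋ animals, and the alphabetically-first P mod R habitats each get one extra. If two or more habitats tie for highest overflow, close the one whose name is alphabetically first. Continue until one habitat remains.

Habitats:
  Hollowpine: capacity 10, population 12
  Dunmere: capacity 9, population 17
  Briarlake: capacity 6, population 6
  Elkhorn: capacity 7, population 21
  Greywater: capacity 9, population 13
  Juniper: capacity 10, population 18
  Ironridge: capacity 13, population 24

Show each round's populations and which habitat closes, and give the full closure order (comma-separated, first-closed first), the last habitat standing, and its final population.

Closure order: Elkhorn, Ironridge, Dunmere, Juniper, Greywater, Briarlake
Last habitat: Hollowpine with 111 animals

Round 1: Briarlake=6 Dunmere=17 Elkhorn=21 Greywater=13 Hollowpine=12 Ironridge=24 Juniper=18 → close Elkhorn (overflow 14)
  21÷6 = 3 each, +1 to first 3
Round 2: Briarlake=10 Dunmere=21 Greywater=17 Hollowpine=15 Ironridge=27 Juniper=21 → close Ironridge (overflow 14)
  27÷5 = 5 each, +1 to first 2
Round 3: Briarlake=16 Dunmere=27 Greywater=22 Hollowpine=20 Juniper=26 → close Dunmere (overflow 18)
  27÷4 = 6 each, +1 to first 3
Round 4: Briarlake=23 Greywater=29 Hollowpine=27 Juniper=32 → close Juniper (overflow 22)
  32÷3 = 10 each, +1 to first 2
Round 5: Briarlake=34 Greywater=40 Hollowpine=37 → close Greywater (overflow 31)
  40÷2 = 20 each, +1 to first 0
Round 6: Briarlake=54 Hollowpine=57 → close Briarlake (overflow 48)
  54÷1 = 54 each, +1 to first 0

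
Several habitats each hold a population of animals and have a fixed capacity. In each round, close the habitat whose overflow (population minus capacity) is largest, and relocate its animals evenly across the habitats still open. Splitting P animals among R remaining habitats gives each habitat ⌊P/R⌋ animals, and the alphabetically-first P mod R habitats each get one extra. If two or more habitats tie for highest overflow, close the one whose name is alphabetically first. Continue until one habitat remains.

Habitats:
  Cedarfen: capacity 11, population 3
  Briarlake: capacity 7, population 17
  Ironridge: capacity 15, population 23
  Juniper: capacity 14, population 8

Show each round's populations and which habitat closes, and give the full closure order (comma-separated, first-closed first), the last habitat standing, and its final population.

Round 1: Briarlake=17 Cedarfen=3 Ironridge=23 Juniper=8 → close Briarlake (overflow 10)
  17÷3 = 5 each, +1 to first 2
Round 2: Cedarfen=9 Ironridge=29 Juniper=13 → close Ironridge (overflow 14)
  29÷2 = 14 each, +1 to first 1
Round 3: Cedarfen=24 Juniper=27 → close Cedarfen (overflow 13)
  24÷1 = 24 each, +1 to first 0

Closure order: Briarlake, Ironridge, Cedarfen
Last habitat: Juniper with 51 animals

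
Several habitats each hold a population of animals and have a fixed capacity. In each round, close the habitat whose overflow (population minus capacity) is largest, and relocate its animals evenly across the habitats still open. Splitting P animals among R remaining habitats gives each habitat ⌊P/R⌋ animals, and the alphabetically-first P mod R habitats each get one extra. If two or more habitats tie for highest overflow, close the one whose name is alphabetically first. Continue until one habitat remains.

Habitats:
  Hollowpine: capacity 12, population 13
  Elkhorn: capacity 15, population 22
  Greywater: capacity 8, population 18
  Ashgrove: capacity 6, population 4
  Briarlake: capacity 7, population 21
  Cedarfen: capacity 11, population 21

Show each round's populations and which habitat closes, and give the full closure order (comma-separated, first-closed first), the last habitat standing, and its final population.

Closure order: Briarlake, Cedarfen, Greywater, Elkhorn, Ashgrove
Last habitat: Hollowpine with 99 animals

Round 1: Ashgrove=4 Briarlake=21 Cedarfen=21 Elkhorn=22 Greywater=18 Hollowpine=13 → close Briarlake (overflow 14)
  21÷5 = 4 each, +1 to first 1
Round 2: Ashgrove=9 Cedarfen=25 Elkhorn=26 Greywater=22 Hollowpine=17 → close Cedarfen (overflow 14)
  25÷4 = 6 each, +1 to first 1
Round 3: Ashgrove=16 Elkhorn=32 Greywater=28 Hollowpine=23 → close Greywater (overflow 20)
  28÷3 = 9 each, +1 to first 1
Round 4: Ashgrove=26 Elkhorn=41 Hollowpine=32 → close Elkhorn (overflow 26)
  41÷2 = 20 each, +1 to first 1
Round 5: Ashgrove=47 Hollowpine=52 → close Ashgrove (overflow 41)
  47÷1 = 47 each, +1 to first 0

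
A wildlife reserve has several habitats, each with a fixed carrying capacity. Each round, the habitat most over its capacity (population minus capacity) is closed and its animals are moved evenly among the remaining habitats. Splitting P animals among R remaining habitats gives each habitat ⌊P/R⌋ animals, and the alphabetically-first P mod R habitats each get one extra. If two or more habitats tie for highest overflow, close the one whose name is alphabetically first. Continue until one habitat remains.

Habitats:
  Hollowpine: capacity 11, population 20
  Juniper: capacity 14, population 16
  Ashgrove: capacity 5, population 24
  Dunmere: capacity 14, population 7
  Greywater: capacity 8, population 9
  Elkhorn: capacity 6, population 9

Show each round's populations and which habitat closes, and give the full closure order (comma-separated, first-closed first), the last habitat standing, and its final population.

Round 1: Ashgrove=24 Dunmere=7 Elkhorn=9 Greywater=9 Hollowpine=20 Juniper=16 → close Ashgrove (overflow 19)
  24÷5 = 4 each, +1 to first 4
Round 2: Dunmere=12 Elkhorn=14 Greywater=14 Hollowpine=25 Juniper=20 → close Hollowpine (overflow 14)
  25÷4 = 6 each, +1 to first 1
Round 3: Dunmere=19 Elkhorn=20 Greywater=20 Juniper=26 → close Elkhorn (overflow 14)
  20÷3 = 6 each, +1 to first 2
Round 4: Dunmere=26 Greywater=27 Juniper=32 → close Greywater (overflow 19)
  27÷2 = 13 each, +1 to first 1
Round 5: Dunmere=40 Juniper=45 → close Juniper (overflow 31)
  45÷1 = 45 each, +1 to first 0

Closure order: Ashgrove, Hollowpine, Elkhorn, Greywater, Juniper
Last habitat: Dunmere with 85 animals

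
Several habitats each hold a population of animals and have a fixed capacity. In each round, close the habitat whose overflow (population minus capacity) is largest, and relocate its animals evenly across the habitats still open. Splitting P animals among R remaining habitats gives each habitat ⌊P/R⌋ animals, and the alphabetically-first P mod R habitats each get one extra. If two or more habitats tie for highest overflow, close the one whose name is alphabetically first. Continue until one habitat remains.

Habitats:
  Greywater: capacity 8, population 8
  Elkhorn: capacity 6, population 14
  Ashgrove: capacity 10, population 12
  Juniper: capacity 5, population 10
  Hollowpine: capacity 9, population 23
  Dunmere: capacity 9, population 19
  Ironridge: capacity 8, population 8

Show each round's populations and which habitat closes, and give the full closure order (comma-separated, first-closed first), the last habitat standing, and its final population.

Closure order: Hollowpine, Dunmere, Elkhorn, Ashgrove, Juniper, Greywater
Last habitat: Ironridge with 94 animals

Round 1: Ashgrove=12 Dunmere=19 Elkhorn=14 Greywater=8 Hollowpine=23 Ironridge=8 Juniper=10 → close Hollowpine (overflow 14)
  23÷6 = 3 each, +1 to first 5
Round 2: Ashgrove=16 Dunmere=23 Elkhorn=18 Greywater=12 Ironridge=12 Juniper=13 → close Dunmere (overflow 14)
  23÷5 = 4 each, +1 to first 3
Round 3: Ashgrove=21 Elkhorn=23 Greywater=17 Ironridge=16 Juniper=17 → close Elkhorn (overflow 17)
  23÷4 = 5 each, +1 to first 3
Round 4: Ashgrove=27 Greywater=23 Ironridge=22 Juniper=22 → close Ashgrove (overflow 17)
  27÷3 = 9 each, +1 to first 0
Round 5: Greywater=32 Ironridge=31 Juniper=31 → close Juniper (overflow 26)
  31÷2 = 15 each, +1 to first 1
Round 6: Greywater=48 Ironridge=46 → close Greywater (overflow 40)
  48÷1 = 48 each, +1 to first 0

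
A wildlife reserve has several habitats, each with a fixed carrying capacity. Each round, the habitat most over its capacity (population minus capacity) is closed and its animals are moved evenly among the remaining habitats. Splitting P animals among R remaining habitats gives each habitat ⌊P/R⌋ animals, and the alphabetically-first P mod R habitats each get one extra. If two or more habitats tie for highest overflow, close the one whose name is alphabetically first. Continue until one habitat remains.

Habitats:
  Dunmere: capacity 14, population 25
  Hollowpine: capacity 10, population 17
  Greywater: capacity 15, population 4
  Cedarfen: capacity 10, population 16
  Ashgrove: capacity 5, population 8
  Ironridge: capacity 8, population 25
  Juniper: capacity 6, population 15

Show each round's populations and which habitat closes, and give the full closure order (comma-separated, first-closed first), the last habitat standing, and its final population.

Round 1: Ashgrove=8 Cedarfen=16 Dunmere=25 Greywater=4 Hollowpine=17 Ironridge=25 Juniper=15 → close Ironridge (overflow 17)
  25÷6 = 4 each, +1 to first 1
Round 2: Ashgrove=13 Cedarfen=20 Dunmere=29 Greywater=8 Hollowpine=21 Juniper=19 → close Dunmere (overflow 15)
  29÷5 = 5 each, +1 to first 4
Round 3: Ashgrove=19 Cedarfen=26 Greywater=14 Hollowpine=27 Juniper=24 → close Juniper (overflow 18)
  24÷4 = 6 each, +1 to first 0
Round 4: Ashgrove=25 Cedarfen=32 Greywater=20 Hollowpine=33 → close Hollowpine (overflow 23)
  33÷3 = 11 each, +1 to first 0
Round 5: Ashgrove=36 Cedarfen=43 Greywater=31 → close Cedarfen (overflow 33)
  43÷2 = 21 each, +1 to first 1
Round 6: Ashgrove=58 Greywater=52 → close Ashgrove (overflow 53)
  58÷1 = 58 each, +1 to first 0

Closure order: Ironridge, Dunmere, Juniper, Hollowpine, Cedarfen, Ashgrove
Last habitat: Greywater with 110 animals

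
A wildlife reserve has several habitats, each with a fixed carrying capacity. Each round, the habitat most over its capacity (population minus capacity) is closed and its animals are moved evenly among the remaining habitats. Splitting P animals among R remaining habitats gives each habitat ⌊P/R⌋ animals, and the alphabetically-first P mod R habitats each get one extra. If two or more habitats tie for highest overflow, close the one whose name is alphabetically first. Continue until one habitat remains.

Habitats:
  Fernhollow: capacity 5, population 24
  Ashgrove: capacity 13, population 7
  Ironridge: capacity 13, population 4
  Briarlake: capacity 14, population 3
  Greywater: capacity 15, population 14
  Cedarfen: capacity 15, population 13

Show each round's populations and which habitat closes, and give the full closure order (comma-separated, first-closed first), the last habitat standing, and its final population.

Closure order: Fernhollow, Greywater, Cedarfen, Ashgrove, Briarlake
Last habitat: Ironridge with 65 animals

Round 1: Ashgrove=7 Briarlake=3 Cedarfen=13 Fernhollow=24 Greywater=14 Ironridge=4 → close Fernhollow (overflow 19)
  24÷5 = 4 each, +1 to first 4
Round 2: Ashgrove=12 Briarlake=8 Cedarfen=18 Greywater=19 Ironridge=8 → close Greywater (overflow 4)
  19÷4 = 4 each, +1 to first 3
Round 3: Ashgrove=17 Briarlake=13 Cedarfen=23 Ironridge=12 → close Cedarfen (overflow 8)
  23÷3 = 7 each, +1 to first 2
Round 4: Ashgrove=25 Briarlake=21 Ironridge=19 → close Ashgrove (overflow 12)
  25÷2 = 12 each, +1 to first 1
Round 5: Briarlake=34 Ironridge=31 → close Briarlake (overflow 20)
  34÷1 = 34 each, +1 to first 0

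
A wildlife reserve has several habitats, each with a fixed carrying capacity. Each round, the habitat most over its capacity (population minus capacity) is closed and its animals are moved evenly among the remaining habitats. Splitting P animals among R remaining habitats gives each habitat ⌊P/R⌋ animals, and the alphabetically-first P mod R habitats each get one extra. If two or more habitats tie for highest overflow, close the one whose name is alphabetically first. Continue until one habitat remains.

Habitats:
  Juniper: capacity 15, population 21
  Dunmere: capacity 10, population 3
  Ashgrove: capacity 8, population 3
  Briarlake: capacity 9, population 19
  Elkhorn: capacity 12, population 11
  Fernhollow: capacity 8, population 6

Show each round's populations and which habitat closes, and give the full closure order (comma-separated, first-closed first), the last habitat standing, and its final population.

Round 1: Ashgrove=3 Briarlake=19 Dunmere=3 Elkhorn=11 Fernhollow=6 Juniper=21 → close Briarlake (overflow 10)
  19÷5 = 3 each, +1 to first 4
Round 2: Ashgrove=7 Dunmere=7 Elkhorn=15 Fernhollow=10 Juniper=24 → close Juniper (overflow 9)
  24÷4 = 6 each, +1 to first 0
Round 3: Ashgrove=13 Dunmere=13 Elkhorn=21 Fernhollow=16 → close Elkhorn (overflow 9)
  21÷3 = 7 each, +1 to first 0
Round 4: Ashgrove=20 Dunmere=20 Fernhollow=23 → close Fernhollow (overflow 15)
  23÷2 = 11 each, +1 to first 1
Round 5: Ashgrove=32 Dunmere=31 → close Ashgrove (overflow 24)
  32÷1 = 32 each, +1 to first 0

Closure order: Briarlake, Juniper, Elkhorn, Fernhollow, Ashgrove
Last habitat: Dunmere with 63 animals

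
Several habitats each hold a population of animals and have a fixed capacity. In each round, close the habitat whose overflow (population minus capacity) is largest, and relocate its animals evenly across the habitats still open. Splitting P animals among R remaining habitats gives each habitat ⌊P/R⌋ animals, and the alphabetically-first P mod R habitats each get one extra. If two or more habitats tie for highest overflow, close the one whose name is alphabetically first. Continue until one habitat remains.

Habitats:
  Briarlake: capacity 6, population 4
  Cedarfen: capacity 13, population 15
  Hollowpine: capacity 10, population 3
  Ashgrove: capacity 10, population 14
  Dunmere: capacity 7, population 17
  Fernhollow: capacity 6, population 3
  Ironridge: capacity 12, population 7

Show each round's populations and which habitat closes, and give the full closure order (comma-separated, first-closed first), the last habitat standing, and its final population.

Round 1: Ashgrove=14 Briarlake=4 Cedarfen=15 Dunmere=17 Fernhollow=3 Hollowpine=3 Ironridge=7 → close Dunmere (overflow 10)
  17÷6 = 2 each, +1 to first 5
Round 2: Ashgrove=17 Briarlake=7 Cedarfen=18 Fernhollow=6 Hollowpine=6 Ironridge=9 → close Ashgrove (overflow 7)
  17÷5 = 3 each, +1 to first 2
Round 3: Briarlake=11 Cedarfen=22 Fernhollow=9 Hollowpine=9 Ironridge=12 → close Cedarfen (overflow 9)
  22÷4 = 5 each, +1 to first 2
Round 4: Briarlake=17 Fernhollow=15 Hollowpine=14 Ironridge=17 → close Briarlake (overflow 11)
  17÷3 = 5 each, +1 to first 2
Round 5: Fernhollow=21 Hollowpine=20 Ironridge=22 → close Fernhollow (overflow 15)
  21÷2 = 10 each, +1 to first 1
Round 6: Hollowpine=31 Ironridge=32 → close Hollowpine (overflow 21)
  31÷1 = 31 each, +1 to first 0

Closure order: Dunmere, Ashgrove, Cedarfen, Briarlake, Fernhollow, Hollowpine
Last habitat: Ironridge with 63 animals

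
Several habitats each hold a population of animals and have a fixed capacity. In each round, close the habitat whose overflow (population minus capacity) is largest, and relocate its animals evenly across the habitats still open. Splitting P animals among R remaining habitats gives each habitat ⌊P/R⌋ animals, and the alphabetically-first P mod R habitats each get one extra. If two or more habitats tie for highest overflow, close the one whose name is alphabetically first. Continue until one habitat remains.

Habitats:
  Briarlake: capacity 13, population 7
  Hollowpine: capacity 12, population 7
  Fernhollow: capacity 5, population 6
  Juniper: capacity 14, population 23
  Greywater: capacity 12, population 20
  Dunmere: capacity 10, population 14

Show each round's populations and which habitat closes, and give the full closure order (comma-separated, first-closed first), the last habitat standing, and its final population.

Closure order: Juniper, Greywater, Dunmere, Fernhollow, Briarlake
Last habitat: Hollowpine with 77 animals

Round 1: Briarlake=7 Dunmere=14 Fernhollow=6 Greywater=20 Hollowpine=7 Juniper=23 → close Juniper (overflow 9)
  23÷5 = 4 each, +1 to first 3
Round 2: Briarlake=12 Dunmere=19 Fernhollow=11 Greywater=24 Hollowpine=11 → close Greywater (overflow 12)
  24÷4 = 6 each, +1 to first 0
Round 3: Briarlake=18 Dunmere=25 Fernhollow=17 Hollowpine=17 → close Dunmere (overflow 15)
  25÷3 = 8 each, +1 to first 1
Round 4: Briarlake=27 Fernhollow=25 Hollowpine=25 → close Fernhollow (overflow 20)
  25÷2 = 12 each, +1 to first 1
Round 5: Briarlake=40 Hollowpine=37 → close Briarlake (overflow 27)
  40÷1 = 40 each, +1 to first 0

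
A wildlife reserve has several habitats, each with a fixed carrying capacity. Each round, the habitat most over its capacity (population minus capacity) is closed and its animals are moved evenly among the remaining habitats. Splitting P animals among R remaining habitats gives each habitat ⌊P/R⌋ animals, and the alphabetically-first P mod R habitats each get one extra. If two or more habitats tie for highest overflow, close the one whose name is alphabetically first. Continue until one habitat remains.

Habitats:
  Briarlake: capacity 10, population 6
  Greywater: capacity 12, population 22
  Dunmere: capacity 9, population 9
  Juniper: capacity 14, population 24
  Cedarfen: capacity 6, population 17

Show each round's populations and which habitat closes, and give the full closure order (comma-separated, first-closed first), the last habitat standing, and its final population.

Round 1: Briarlake=6 Cedarfen=17 Dunmere=9 Greywater=22 Juniper=24 → close Cedarfen (overflow 11)
  17÷4 = 4 each, +1 to first 1
Round 2: Briarlake=11 Dunmere=13 Greywater=26 Juniper=28 → close Greywater (overflow 14)
  26÷3 = 8 each, +1 to first 2
Round 3: Briarlake=20 Dunmere=22 Juniper=36 → close Juniper (overflow 22)
  36÷2 = 18 each, +1 to first 0
Round 4: Briarlake=38 Dunmere=40 → close Dunmere (overflow 31)
  40÷1 = 40 each, +1 to first 0

Closure order: Cedarfen, Greywater, Juniper, Dunmere
Last habitat: Briarlake with 78 animals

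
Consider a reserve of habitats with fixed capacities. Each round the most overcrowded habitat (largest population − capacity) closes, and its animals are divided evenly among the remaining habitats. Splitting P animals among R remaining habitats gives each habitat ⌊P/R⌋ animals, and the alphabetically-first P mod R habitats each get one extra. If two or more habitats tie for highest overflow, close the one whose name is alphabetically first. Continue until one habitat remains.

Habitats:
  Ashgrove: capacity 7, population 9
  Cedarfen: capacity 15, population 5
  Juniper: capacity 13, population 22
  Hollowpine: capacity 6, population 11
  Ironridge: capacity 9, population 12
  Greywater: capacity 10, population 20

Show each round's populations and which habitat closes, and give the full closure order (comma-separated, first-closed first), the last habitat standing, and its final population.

Closure order: Greywater, Juniper, Hollowpine, Ashgrove, Ironridge
Last habitat: Cedarfen with 79 animals

Round 1: Ashgrove=9 Cedarfen=5 Greywater=20 Hollowpine=11 Ironridge=12 Juniper=22 → close Greywater (overflow 10)
  20÷5 = 4 each, +1 to first 0
Round 2: Ashgrove=13 Cedarfen=9 Hollowpine=15 Ironridge=16 Juniper=26 → close Juniper (overflow 13)
  26÷4 = 6 each, +1 to first 2
Round 3: Ashgrove=20 Cedarfen=16 Hollowpine=21 Ironridge=22 → close Hollowpine (overflow 15)
  21÷3 = 7 each, +1 to first 0
Round 4: Ashgrove=27 Cedarfen=23 Ironridge=29 → close Ashgrove (overflow 20)
  27÷2 = 13 each, +1 to first 1
Round 5: Cedarfen=37 Ironridge=42 → close Ironridge (overflow 33)
  42÷1 = 42 each, +1 to first 0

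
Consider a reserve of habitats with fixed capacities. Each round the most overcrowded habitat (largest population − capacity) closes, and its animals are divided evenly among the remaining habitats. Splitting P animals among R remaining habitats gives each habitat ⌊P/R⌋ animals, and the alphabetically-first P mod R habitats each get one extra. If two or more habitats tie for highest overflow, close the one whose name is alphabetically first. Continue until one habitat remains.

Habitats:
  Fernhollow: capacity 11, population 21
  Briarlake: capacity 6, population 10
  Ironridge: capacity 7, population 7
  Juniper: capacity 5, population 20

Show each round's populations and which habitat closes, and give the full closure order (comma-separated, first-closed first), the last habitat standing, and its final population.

Round 1: Briarlake=10 Fernhollow=21 Ironridge=7 Juniper=20 → close Juniper (overflow 15)
  20÷3 = 6 each, +1 to first 2
Round 2: Briarlake=17 Fernhollow=28 Ironridge=13 → close Fernhollow (overflow 17)
  28÷2 = 14 each, +1 to first 0
Round 3: Briarlake=31 Ironridge=27 → close Briarlake (overflow 25)
  31÷1 = 31 each, +1 to first 0

Closure order: Juniper, Fernhollow, Briarlake
Last habitat: Ironridge with 58 animals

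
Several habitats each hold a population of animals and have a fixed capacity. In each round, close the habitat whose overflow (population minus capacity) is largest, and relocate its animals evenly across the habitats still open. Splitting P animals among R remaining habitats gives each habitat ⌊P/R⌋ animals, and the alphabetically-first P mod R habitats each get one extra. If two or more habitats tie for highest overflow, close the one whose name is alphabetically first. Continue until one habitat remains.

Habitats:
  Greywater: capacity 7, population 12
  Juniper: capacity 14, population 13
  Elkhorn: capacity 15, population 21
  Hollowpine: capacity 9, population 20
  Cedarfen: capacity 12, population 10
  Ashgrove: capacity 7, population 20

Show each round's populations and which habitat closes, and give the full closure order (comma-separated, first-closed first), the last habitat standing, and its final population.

Round 1: Ashgrove=20 Cedarfen=10 Elkhorn=21 Greywater=12 Hollowpine=20 Juniper=13 → close Ashgrove (overflow 13)
  20÷5 = 4 each, +1 to first 0
Round 2: Cedarfen=14 Elkhorn=25 Greywater=16 Hollowpine=24 Juniper=17 → close Hollowpine (overflow 15)
  24÷4 = 6 each, +1 to first 0
Round 3: Cedarfen=20 Elkhorn=31 Greywater=22 Juniper=23 → close Elkhorn (overflow 16)
  31÷3 = 10 each, +1 to first 1
Round 4: Cedarfen=31 Greywater=32 Juniper=33 → close Greywater (overflow 25)
  32÷2 = 16 each, +1 to first 0
Round 5: Cedarfen=47 Juniper=49 → close Cedarfen (overflow 35)
  47÷1 = 47 each, +1 to first 0

Closure order: Ashgrove, Hollowpine, Elkhorn, Greywater, Cedarfen
Last habitat: Juniper with 96 animals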